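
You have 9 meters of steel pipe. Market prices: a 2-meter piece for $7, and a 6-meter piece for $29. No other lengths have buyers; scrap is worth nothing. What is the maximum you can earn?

Let best[k] be the best obtainable value from length k. For each k, try every first piece i and keep the best of price[i] + best[k−i].
best[1] = 0
best[2] = 7
best[3] = 7
best[4] = 14  (first piece 2, then best[2]=7)
best[5] = 14
best[6] = 29
best[7] = 29
best[8] = 36  (first piece 2, then best[6]=29)
best[9] = 36
One optimal cutting: pieces 6 + 2 with 1 meter of scrap → $36.

36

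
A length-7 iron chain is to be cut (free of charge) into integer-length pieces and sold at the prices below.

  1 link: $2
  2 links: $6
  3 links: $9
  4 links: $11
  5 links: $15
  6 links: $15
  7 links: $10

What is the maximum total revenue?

Let best[k] be the best obtainable value from length k. For each k, try every first piece i and keep the best of price[i] + best[k−i].
best[1] = 2
best[2] = max(2+2, 6+0) = 6
best[3] = max(2+6, 6+2, 9+0) = 9
best[4] = max(2+9, 6+6, 9+2, 11+0) = 12
best[5] = max(2+12, 6+9, 9+6, 11+2, 15+0) = 15
best[6] = max(2+15, 6+12, 9+9, 11+6, 15+2, 15+0) = 18
best[7] = max(2+18, 6+15, 9+12, …, 15+2, 10+0) = 21
One optimal cutting: 3 + 2 + 2 → $9 + $6 + $6 = $21.

21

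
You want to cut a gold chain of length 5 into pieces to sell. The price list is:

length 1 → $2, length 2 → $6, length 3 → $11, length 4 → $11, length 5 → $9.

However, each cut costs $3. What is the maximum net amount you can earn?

Let r[k] be the best obtainable value from length k. For each k, try every first piece i and keep the best of price[i] + r[k−i] minus the 3 cut fee when i<k.
r[1] = 2
r[2] = 6
r[3] = 11
r[4] = 11
r[5] = 14  (first piece 2, then r[3]=11)
One optimal plan: pieces 3 + 2 (1 cut) → $17 − $3 = $14.

14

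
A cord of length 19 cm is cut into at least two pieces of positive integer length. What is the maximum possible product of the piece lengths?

Define P[k] = max over 1≤i<k of i · max(k−i, P[k−i]); the inner max lets the remainder stay uncut if that's better.
Small cases: P[2]=1, P[3]=2, P[4]=4, P[5]=6, P[6]=9, P[7]=12, P[8]=18, P[9]=27, P[10]=36, P[11]=54.
P[12] = max(1*54, 2*36, 3*27, …, 10*2, 11*1) = 81
P[13] = max(1*81, 2*54, 3*36, …, 11*2, 12*1) = 108
P[14] = max(1*108, 2*81, 3*54, …, 12*2, 13*1) = 162
P[15] = max(1*162, 2*108, 3*81, …, 13*2, 14*1) = 243
P[16] = max(1*243, 2*162, 3*108, …, 14*2, 15*1) = 324
P[17] = max(1*324, 2*243, 3*162, …, 15*2, 16*1) = 486
P[18] = max(1*486, 2*324, 3*243, …, 16*2, 17*1) = 729
P[19] = max(1*729, 2*486, 3*324, …, 17*2, 18*1) = 972
One optimal split: 3 + 3 + 3 + 3 + 3 + 2 + 2; product 3*3*3*3*3*2*2 = 972.

972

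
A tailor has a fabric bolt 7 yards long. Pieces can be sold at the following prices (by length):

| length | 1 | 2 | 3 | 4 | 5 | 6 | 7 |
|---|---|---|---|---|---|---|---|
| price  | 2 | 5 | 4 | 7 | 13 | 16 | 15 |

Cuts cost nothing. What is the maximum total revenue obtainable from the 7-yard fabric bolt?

18

Consider every possible first cut. R[k] is the best of p[i]+R[k−i] over all sellable i≤k.
R[1] = 2
R[2] = 5
R[3] = 7  (first piece 1, then R[2]=5)
R[4] = 10  (first piece 2, then R[2]=5)
R[5] = 13
R[6] = 16
R[7] = 18  (first piece 1, then R[6]=16)
One optimal cutting: 6 + 1 → $16 + $2 = $18.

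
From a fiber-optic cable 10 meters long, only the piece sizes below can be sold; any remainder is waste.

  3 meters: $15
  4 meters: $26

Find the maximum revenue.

56

Consider every possible first cut. best[k] is the best of p[i]+best[k−i] over all sellable i≤k.
best[1] = 0
best[2] = 0
best[3] = 15
best[4] = 26
best[5] = 26
best[6] = 30  (first piece 3, then best[3]=15)
best[7] = 41  (first piece 3, then best[4]=26)
best[8] = 52  (first piece 4, then best[4]=26)
best[9] = 52
best[10] = 56  (first piece 3, then best[7]=41)
One optimal cutting: 4 + 3 + 3 → $56.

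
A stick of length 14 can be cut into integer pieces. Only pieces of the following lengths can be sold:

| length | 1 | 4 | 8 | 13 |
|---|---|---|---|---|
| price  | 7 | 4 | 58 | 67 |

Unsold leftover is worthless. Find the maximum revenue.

100

Build r[k] bottom-up: r[k] = max over allowed piece i of (p[i] + r[k−i]).
r[1] = 7
r[2] = 14  (first piece 1, then r[1]=7)
r[3] = 21  (first piece 1, then r[2]=14)
r[4] = 28  (first piece 1, then r[3]=21)
r[5] = 35  (first piece 1, then r[4]=28)
r[6] = 42  (first piece 1, then r[5]=35)
r[7] = 49  (first piece 1, then r[6]=42)
r[8] = 58
r[9] = 65  (first piece 1, then r[8]=58)
r[10] = 72  (first piece 1, then r[9]=65)
r[11] = 79  (first piece 1, then r[10]=72)
r[12] = 86  (first piece 1, then r[11]=79)
r[13] = 93  (first piece 1, then r[12]=86)
r[14] = 100  (first piece 1, then r[13]=93)
One optimal cutting: 8 + 1 + 1 + 1 + 1 + 1 + 1 → 100.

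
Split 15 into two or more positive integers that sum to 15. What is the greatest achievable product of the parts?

Let g[k] be the best product for length k (with at least one cut). For each first piece i, the rest contributes max(k−i, g[k−i]).
g[2] = 1·max(1,0) = 1·1 = 1
g[3] = max(1·2, 2·1) = 2
g[4] = max(1·3, 2·2, 3·1) = 4
g[5] = max(1·4, 2·3, 3·2, 4·1) = 6
g[6] = max(1·6, 2·4, 3·3, 4·2, 5·1) = 9
g[7] = max(1·9, 2·6, 3·4, 4·3, 5·2, 6·1) = 12
g[8] = max(1·12, 2·9, 3·6, …, 6·2, 7·1) = 18
g[9] = max(1·18, 2·12, 3·9, …, 7·2, 8·1) = 27
g[10] = max(1·27, 2·18, 3·12, …, 8·2, 9·1) = 36
g[11] = max(1·36, 2·27, 3·18, …, 9·2, 10·1) = 54
g[12] = max(1·54, 2·36, 3·27, …, 10·2, 11·1) = 81
g[13] = max(1·81, 2·54, 3·36, …, 11·2, 12·1) = 108
g[14] = max(1·108, 2·81, 3·54, …, 12·2, 13·1) = 162
g[15] = max(1·162, 2·108, 3·81, …, 13·2, 14·1) = 243
One optimal split: 3 + 3 + 3 + 3 + 3; product 3·3·3·3·3 = 243.

243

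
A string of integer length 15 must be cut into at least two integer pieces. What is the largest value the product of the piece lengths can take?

Define prod[k] = max over 1≤i<k of i · max(k−i, prod[k−i]); the inner max lets the remainder stay uncut if that's better.
Small cases: prod[2]=1, prod[3]=2, prod[4]=4, prod[5]=6, prod[6]=9, prod[7]=12, prod[8]=18.
prod[9] = 3·max(6,9) = 3·9 = 27
prod[10] = 2·max(8,18) = 2·18 = 36
prod[11] = 2·max(9,27) = 2·27 = 54
prod[12] = 3·max(9,27) = 3·27 = 81
prod[13] = 2·max(11,54) = 2·54 = 108
prod[14] = 2·max(12,81) = 2·81 = 162
prod[15] = 3·max(12,81) = 3·81 = 243
One optimal split: 3 + 3 + 3 + 3 + 3; product 3·3·3·3·3 = 243.

243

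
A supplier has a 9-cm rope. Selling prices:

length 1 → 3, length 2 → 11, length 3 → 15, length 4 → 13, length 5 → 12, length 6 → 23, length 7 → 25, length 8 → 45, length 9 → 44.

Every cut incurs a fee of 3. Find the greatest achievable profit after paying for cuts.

45

Let net[k] be the best obtainable value from length k. For each k, try every first piece i and keep the best of price[i] + net[k−i] minus the 3 cut fee when i<k.
net[1] = 3
net[2] = 11
net[3] = 15
net[4] = 19  (first piece 2, then net[2]=11)
net[5] = 23  (first piece 2, then net[3]=15)
net[6] = 27  (first piece 2, then net[4]=19)
net[7] = 31  (first piece 2, then net[5]=23)
net[8] = 45
net[9] = 45  (first piece 1, then net[8]=45)
One optimal plan: pieces 8 + 1 (1 cut) → 48 − 3 = 45.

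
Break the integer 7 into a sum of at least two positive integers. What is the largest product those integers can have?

Let f[k] be the best product for length k (with at least one cut). For each first piece i, the rest contributes max(k−i, f[k−i]).
f[2] = 1*max(1,0) = 1*1 = 1
f[3] = max(1*2, 2*1) = 2
f[4] = max(1*3, 2*2, 3*1) = 4
f[5] = max(1*4, 2*3, 3*2, 4*1) = 6
f[6] = max(1*6, 2*4, 3*3, 4*2, 5*1) = 9
f[7] = max(1*9, 2*6, 3*4, 4*3, 5*2, 6*1) = 12
One optimal split: 3 + 2 + 2; product 3*2*2 = 12.

12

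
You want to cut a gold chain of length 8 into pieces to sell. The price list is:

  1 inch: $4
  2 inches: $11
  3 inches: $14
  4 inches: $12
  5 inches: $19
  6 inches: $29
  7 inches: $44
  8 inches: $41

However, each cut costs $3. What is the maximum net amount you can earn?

Consider every possible first cut. net[k] is the best of p[i]+net[k−i] over all sellable i≤k, charging 3 whenever i<k.
net[1] = 4
net[2] = 11
net[3] = 14
net[4] = 19  (first piece 2, then net[2]=11)
net[5] = 22  (first piece 2, then net[3]=14)
net[6] = 29
net[7] = 44
net[8] = 45  (first piece 1, then net[7]=44)
One optimal plan: pieces 7 + 1 (1 cut) → $48 − $3 = $45.

45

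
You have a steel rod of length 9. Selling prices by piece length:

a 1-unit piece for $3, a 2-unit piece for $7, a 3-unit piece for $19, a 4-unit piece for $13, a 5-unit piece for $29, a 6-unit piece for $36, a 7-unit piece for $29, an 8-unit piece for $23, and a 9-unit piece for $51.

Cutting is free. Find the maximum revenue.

Let best[k] be the best obtainable value from length k. For each k, try every first piece i and keep the best of price[i] + best[k−i].
best[1] = 3
best[2] = max(3+3, 7+0) = 7
best[3] = max(3+7, 7+3, 19+0) = 19
best[4] = max(3+19, 7+7, 19+3, 13+0) = 22
best[5] = max(3+22, 7+19, 19+7, 13+3, 29+0) = 29
best[6] = max(3+29, 7+22, 19+19, 13+7, 29+3, 36+0) = 38
best[7] = max(3+38, 7+29, 19+22, …, 36+3, 29+0) = 41
best[8] = max(3+41, 7+38, 19+29, …, 29+3, 23+0) = 48
best[9] = max(3+48, 7+41, 19+38, …, 23+3, 51+0) = 57
One optimal cutting: 3 + 3 + 3 → $19 + $19 + $19 = $57.

57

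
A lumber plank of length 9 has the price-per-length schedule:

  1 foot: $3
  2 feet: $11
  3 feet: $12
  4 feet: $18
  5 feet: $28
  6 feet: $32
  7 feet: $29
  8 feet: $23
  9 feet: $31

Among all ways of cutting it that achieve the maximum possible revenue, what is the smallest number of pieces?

Let r[k] be the best obtainable value from length k. For each k, try every first piece i and keep the best of price[i] + r[k−i].
r[1] = 3
r[2] = 11
r[3] = 14  (first piece 1, then r[2]=11)
r[4] = 22  (first piece 2, then r[2]=11)
r[5] = 28
r[6] = 33  (first piece 2, then r[4]=22)
r[7] = 39  (first piece 2, then r[5]=28)
r[8] = 44  (first piece 2, then r[6]=33)
r[9] = 50  (first piece 2, then r[7]=39)
Maximum revenue is $50.
Now minimize piece count subject to staying optimal: for each k, pieces[k] = 1 + min over i with p[i]+r[k−i]=r[k] of pieces[k−i].
pieces[6] = 3
pieces[7] = 2
pieces[8] = 4
pieces[9] = 3

3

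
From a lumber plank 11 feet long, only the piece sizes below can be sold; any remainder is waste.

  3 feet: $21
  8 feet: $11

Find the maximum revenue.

Consider every possible first cut. f[k] is the best of p[i]+f[k−i] over all sellable i≤k.
f[1] = 0
f[2] = 0
f[3] = 21
f[4] = 21
f[5] = 21
f[6] = 42  (first piece 3, then f[3]=21)
f[7] = 42
f[8] = max(21+21, 11+0) = 42
f[9] = max(21+42, 11+0) = 63
f[10] = max(21+42, 11+0) = 63
f[11] = max(21+42, 11+21) = 63
One optimal cutting: pieces 3 + 3 + 3 with 2 feet of scrap → $63.

63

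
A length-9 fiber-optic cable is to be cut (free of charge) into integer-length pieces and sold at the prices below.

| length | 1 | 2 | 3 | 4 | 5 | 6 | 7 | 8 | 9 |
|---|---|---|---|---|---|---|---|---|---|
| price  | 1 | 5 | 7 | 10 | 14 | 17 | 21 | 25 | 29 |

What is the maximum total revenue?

29

Let R[k] be the best obtainable value from length k. For each k, try every first piece i and keep the best of price[i] + R[k−i].
R[1] = 1
R[2] = 5
R[3] = 7
R[4] = 10  (first piece 2, then R[2]=5)
R[5] = 14
R[6] = 17
R[7] = 21
R[8] = 25
R[9] = 29
Best is to sell the whole 9-meter piece uncut for $29.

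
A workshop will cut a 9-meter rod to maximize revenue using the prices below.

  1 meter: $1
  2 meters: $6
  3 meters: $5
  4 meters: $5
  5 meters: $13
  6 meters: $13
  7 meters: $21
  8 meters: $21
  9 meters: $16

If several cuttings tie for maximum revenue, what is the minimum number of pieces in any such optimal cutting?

Build r[k] bottom-up: r[k] = max over allowed piece i of (p[i] + r[k−i]).
r[1] = 1
r[2] = max(1+1, 6+0) = 6
r[3] = max(1+6, 6+1, 5+0) = 7
r[4] = max(1+7, 6+6, 5+1, 5+0) = 12
r[5] = max(1+12, 6+7, 5+6, 5+1, 13+0) = 13
r[6] = max(1+13, 6+12, 5+7, 5+6, 13+1, 13+0) = 18
r[7] = max(1+18, 6+13, 5+12, …, 13+1, 21+0) = 21
r[8] = max(1+21, 6+18, 5+13, …, 21+1, 21+0) = 24
r[9] = max(1+24, 6+21, 5+18, …, 21+1, 16+0) = 27
Maximum revenue is $27.
Now minimize piece count subject to staying optimal: for each k, pieces[k] = 1 + min over i with p[i]+r[k−i]=r[k] of pieces[k−i].
pieces[6] = 3
pieces[7] = 1
pieces[8] = 4
pieces[9] = 2

2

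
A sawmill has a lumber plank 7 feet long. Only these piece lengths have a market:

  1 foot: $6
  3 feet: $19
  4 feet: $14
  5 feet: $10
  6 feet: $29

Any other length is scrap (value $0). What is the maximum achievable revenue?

44

Build r[k] bottom-up: r[k] = max over allowed piece i of (p[i] + r[k−i]).
r[1] = 6
r[2] = 12  (first piece 1, then r[1]=6)
r[3] = 19
r[4] = 25  (first piece 1, then r[3]=19)
r[5] = 31  (first piece 1, then r[4]=25)
r[6] = 38  (first piece 3, then r[3]=19)
r[7] = 44  (first piece 1, then r[6]=38)
One optimal cutting: 3 + 3 + 1 → $44.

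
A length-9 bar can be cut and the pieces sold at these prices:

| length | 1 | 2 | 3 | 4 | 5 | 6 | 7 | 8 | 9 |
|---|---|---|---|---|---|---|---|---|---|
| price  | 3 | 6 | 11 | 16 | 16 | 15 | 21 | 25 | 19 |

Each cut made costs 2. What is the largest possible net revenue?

31

Consider every possible first cut. r[k] is the best of p[i]+r[k−i] over all sellable i≤k, charging 2 whenever i<k.
r[1] = 3
r[2] = 6
r[3] = 11
r[4] = 16
r[5] = 17  (first piece 1, then r[4]=16)
r[6] = 20  (first piece 2, then r[4]=16)
r[7] = 25  (first piece 3, then r[4]=16)
r[8] = 30  (first piece 4, then r[4]=16)
r[9] = 31  (first piece 1, then r[8]=30)
One optimal plan: pieces 4 + 4 + 1 (2 cuts) → 35 − 4 = 31.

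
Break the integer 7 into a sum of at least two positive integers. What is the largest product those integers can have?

12

Define m[k] = max over 1≤i<k of i · max(k−i, m[k−i]); the inner max lets the remainder stay uncut if that's better.
m[2] = 1*max(1,0) = 1*1 = 1
m[3] = 1*max(2,1) = 1*2 = 2
m[4] = 2*max(2,1) = 2*2 = 4
m[5] = 2*max(3,2) = 2*3 = 6
m[6] = 3*max(3,2) = 3*3 = 9
m[7] = 2*max(5,6) = 2*6 = 12
One optimal split: 3 + 2 + 2; product 3*2*2 = 12.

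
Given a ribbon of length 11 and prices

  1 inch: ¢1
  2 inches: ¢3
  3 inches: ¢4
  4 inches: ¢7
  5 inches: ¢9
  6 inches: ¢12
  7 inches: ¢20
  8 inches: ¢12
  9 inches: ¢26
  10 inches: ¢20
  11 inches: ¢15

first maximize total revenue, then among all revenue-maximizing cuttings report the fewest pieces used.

Let r[k] be the best obtainable value from length k. For each k, try every first piece i and keep the best of price[i] + r[k−i].
r[1] = 1
r[2] = max(1+1, 3+0) = 3
r[3] = max(1+3, 3+1, 4+0) = 4
r[4] = max(1+4, 3+3, 4+1, 7+0) = 7
r[5] = max(1+7, 3+4, 4+3, 7+1, 9+0) = 9
r[6] = max(1+9, 3+7, 4+4, 7+3, 9+1, 12+0) = 12
r[7] = max(1+12, 3+9, 4+7, …, 12+1, 20+0) = 20
r[8] = max(1+20, 3+12, 4+9, …, 20+1, 12+0) = 21
r[9] = max(1+21, 3+20, 4+12, …, 12+1, 26+0) = 26
r[10] = max(1+26, 3+21, 4+20, …, 26+1, 20+0) = 27
r[11] = max(1+27, 3+26, 4+21, …, 20+1, 15+0) = 29
Maximum revenue is ¢29.
Now minimize piece count subject to staying optimal: for each k, pieces[k] = 1 + min over i with p[i]+r[k−i]=r[k] of pieces[k−i].
pieces[8] = 2
pieces[9] = 1
pieces[10] = 2
pieces[11] = 2

2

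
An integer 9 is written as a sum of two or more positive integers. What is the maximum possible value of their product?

27

Fill m[k] for k=2..9: at each k try every first piece i and multiply by the better of (k−i) uncut or m[k−i].
m[2] = 1·max(1,0) = 1·1 = 1
m[3] = 1·max(2,1) = 1·2 = 2
m[4] = 2·max(2,1) = 2·2 = 4
m[5] = 2·max(3,2) = 2·3 = 6
m[6] = 3·max(3,2) = 3·3 = 9
m[7] = 2·max(5,6) = 2·6 = 12
m[8] = 2·max(6,9) = 2·9 = 18
m[9] = 3·max(6,9) = 3·9 = 27
One optimal split: 3 + 3 + 3; product 3·3·3 = 27.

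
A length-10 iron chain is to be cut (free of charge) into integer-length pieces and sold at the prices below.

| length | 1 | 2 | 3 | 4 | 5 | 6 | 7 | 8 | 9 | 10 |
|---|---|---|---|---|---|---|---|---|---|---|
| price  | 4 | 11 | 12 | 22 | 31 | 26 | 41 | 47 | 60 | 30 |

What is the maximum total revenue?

Build v[k] bottom-up: v[k] = max over allowed piece i of (p[i] + v[k−i]).
v[1] = 4
v[2] = max(4+4, 11+0) = 11
v[3] = max(4+11, 11+4, 12+0) = 15
v[4] = max(4+15, 11+11, 12+4, 22+0) = 22
v[5] = max(4+22, 11+15, 12+11, 22+4, 31+0) = 31
v[6] = max(4+31, 11+22, 12+15, 22+11, 31+4, 26+0) = 35
v[7] = max(4+35, 11+31, 12+22, …, 26+4, 41+0) = 42
v[8] = max(4+42, 11+35, 12+31, …, 41+4, 47+0) = 47
v[9] = max(4+47, 11+42, 12+35, …, 47+4, 60+0) = 60
v[10] = max(4+60, 11+47, 12+42, …, 60+4, 30+0) = 64
One optimal cutting: 9 + 1 → $60 + $4 = $64.

64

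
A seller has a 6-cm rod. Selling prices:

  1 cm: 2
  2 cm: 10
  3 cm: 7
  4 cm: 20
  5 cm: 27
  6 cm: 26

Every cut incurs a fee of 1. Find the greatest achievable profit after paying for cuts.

Consider every possible first cut. v[k] is the best of p[i]+v[k−i] over all sellable i≤k, charging 1 whenever i<k.
v[1] = 2
v[2] = 10
v[3] = 11  (first piece 1, then v[2]=10)
v[4] = 20
v[5] = 27
v[6] = 29  (first piece 2, then v[4]=20)
One optimal plan: pieces 4 + 2 (1 cut) → 30 − 1 = 29.

29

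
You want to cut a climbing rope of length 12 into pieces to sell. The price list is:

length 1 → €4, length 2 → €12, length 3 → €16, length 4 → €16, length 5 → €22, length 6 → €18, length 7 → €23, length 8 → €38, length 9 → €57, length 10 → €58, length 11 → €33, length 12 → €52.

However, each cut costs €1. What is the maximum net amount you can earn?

72

Consider every possible first cut. v[k] is the best of p[i]+v[k−i] over all sellable i≤k, charging 1 whenever i<k.
v[1] = 4
v[2] = 12
v[3] = 16
v[4] = 23  (first piece 2, then v[2]=12)
v[5] = 27  (first piece 2, then v[3]=16)
v[6] = 34  (first piece 2, then v[4]=23)
v[7] = 38  (first piece 2, then v[5]=27)
v[8] = 45  (first piece 2, then v[6]=34)
v[9] = 57
v[10] = 60  (first piece 1, then v[9]=57)
v[11] = 68  (first piece 2, then v[9]=57)
v[12] = 72  (first piece 3, then v[9]=57)
One optimal plan: pieces 9 + 3 (1 cut) → €73 − €1 = €72.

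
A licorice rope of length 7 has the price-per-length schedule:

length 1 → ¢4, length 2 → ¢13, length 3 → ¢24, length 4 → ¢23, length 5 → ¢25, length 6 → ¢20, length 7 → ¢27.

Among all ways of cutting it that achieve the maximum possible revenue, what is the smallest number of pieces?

3

Build r[k] bottom-up: r[k] = max over allowed piece i of (p[i] + r[k−i]).
r[1] = 4
r[2] = max(4+4, 13+0) = 13
r[3] = max(4+13, 13+4, 24+0) = 24
r[4] = max(4+24, 13+13, 24+4, 23+0) = 28
r[5] = max(4+28, 13+24, 24+13, 23+4, 25+0) = 37
r[6] = max(4+37, 13+28, 24+24, 23+13, 25+4, 20+0) = 48
r[7] = max(4+48, 13+37, 24+28, …, 20+4, 27+0) = 52
Maximum revenue is ¢52.
Now minimize piece count subject to staying optimal: for each k, pieces[k] = 1 + min over i with p[i]+r[k−i]=r[k] of pieces[k−i].
pieces[4] = 2
pieces[5] = 2
pieces[6] = 2
pieces[7] = 3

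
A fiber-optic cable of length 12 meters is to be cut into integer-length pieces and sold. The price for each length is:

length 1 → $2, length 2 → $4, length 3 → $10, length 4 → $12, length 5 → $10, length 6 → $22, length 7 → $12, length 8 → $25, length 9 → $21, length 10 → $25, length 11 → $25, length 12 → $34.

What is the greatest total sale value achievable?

Let R[k] be the best obtainable value from length k. For each k, try every first piece i and keep the best of price[i] + R[k−i].
R[1] = 2
R[2] = max(2+2, 4+0) = 4
R[3] = max(2+4, 4+2, 10+0) = 10
R[4] = max(2+10, 4+4, 10+2, 12+0) = 12
R[5] = max(2+12, 4+10, 10+4, 12+2, 10+0) = 14
R[6] = max(2+14, 4+12, 10+10, 12+4, 10+2, 22+0) = 22
R[7] = max(2+22, 4+14, 10+12, …, 22+2, 12+0) = 24
R[8] = max(2+24, 4+22, 10+14, …, 12+2, 25+0) = 26
R[9] = max(2+26, 4+24, 10+22, …, 25+2, 21+0) = 32
R[10] = max(2+32, 4+26, 10+24, …, 21+2, 25+0) = 34
R[11] = max(2+34, 4+32, 10+26, …, 25+2, 25+0) = 36
R[12] = max(2+36, 4+34, 10+32, …, 25+2, 34+0) = 44
One optimal cutting: 6 + 6 → $22 + $22 = $44.

44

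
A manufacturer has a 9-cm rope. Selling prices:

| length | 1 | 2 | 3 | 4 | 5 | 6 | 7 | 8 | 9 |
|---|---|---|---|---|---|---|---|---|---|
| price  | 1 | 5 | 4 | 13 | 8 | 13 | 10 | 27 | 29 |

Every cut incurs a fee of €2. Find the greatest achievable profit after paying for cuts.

Build v[k] bottom-up: v[k] = max over allowed piece i of (p[i] + v[k−i]) − 2 per cut.
v[1] = 1
v[2] = max(1+1-2, 5+0) = 5
v[3] = max(1+5-2, 5+1-2, 4+0) = 4
v[4] = max(1+4-2, 5+5-2, 4+1-2, 13+0) = 13
v[5] = max(1+13-2, 5+4-2, 4+5-2, 13+1-2, 8+0) = 12
v[6] = max(1+12-2, 5+13-2, 4+4-2, 13+5-2, 8+1-2, 13+0) = 16
v[7] = max(1+16-2, 5+12-2, 4+13-2, …, 13+1-2, 10+0) = 15
v[8] = max(1+15-2, 5+16-2, 4+12-2, …, 10+1-2, 27+0) = 27
v[9] = max(1+27-2, 5+15-2, 4+16-2, …, 27+1-2, 29+0) = 29
Best is to make no cuts and sell whole for €29.

29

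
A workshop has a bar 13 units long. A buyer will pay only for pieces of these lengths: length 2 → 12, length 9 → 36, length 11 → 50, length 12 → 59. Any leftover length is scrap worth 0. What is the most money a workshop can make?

Let f[k] be the best obtainable value from length k. For each k, try every first piece i and keep the best of price[i] + f[k−i].
f[1] = 0
f[2] = 12
f[3] = 12
f[4] = 24  (first piece 2, then f[2]=12)
f[5] = 24
f[6] = 36  (first piece 2, then f[4]=24)
f[7] = 36
f[8] = 48  (first piece 2, then f[6]=36)
f[9] = max(12+36, 36+0) = 48
f[10] = max(12+48, 36+0) = 60
f[11] = max(12+48, 36+12, 50+0) = 60
f[12] = max(12+60, 36+12, 50+0, 59+0) = 72
f[13] = max(12+60, 36+24, 50+12, 59+0) = 72
One optimal cutting: pieces 2 + 2 + 2 + 2 + 2 + 2 with 1 unit of scrap → 72.

72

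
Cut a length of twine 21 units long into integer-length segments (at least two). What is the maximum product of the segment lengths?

Define f[k] = max over 1≤i<k of i · max(k−i, f[k−i]); the inner max lets the remainder stay uncut if that's better.
f[2] = 1×max(1,0) = 1×1 = 1
f[3] = 1×max(2,1) = 1×2 = 2
f[4] = 2×max(2,1) = 2×2 = 4
f[5] = 2×max(3,2) = 2×3 = 6
f[6] = 3×max(3,2) = 3×3 = 9
f[7] = 2×max(5,6) = 2×6 = 12
f[8] = 2×max(6,9) = 2×9 = 18
f[9] = 3×max(6,9) = 3×9 = 27
f[10] = 2×max(8,18) = 2×18 = 36
f[11] = 2×max(9,27) = 2×27 = 54
f[12] = 3×max(9,27) = 3×27 = 81
f[13] = 2×max(11,54) = 2×54 = 108
f[14] = 2×max(12,81) = 2×81 = 162
f[15] = 3×max(12,81) = 3×81 = 243
f[16] = 2×max(14,162) = 2×162 = 324
f[17] = 2×max(15,243) = 2×243 = 486
f[18] = 3×max(15,243) = 3×243 = 729
f[19] = 2×max(17,486) = 2×486 = 972
f[20] = 2×max(18,729) = 2×729 = 1458
f[21] = 3×max(18,729) = 3×729 = 2187
One optimal split: 3 + 3 + 3 + 3 + 3 + 3 + 3; product 3×3×3×3×3×3×3 = 2187.

2187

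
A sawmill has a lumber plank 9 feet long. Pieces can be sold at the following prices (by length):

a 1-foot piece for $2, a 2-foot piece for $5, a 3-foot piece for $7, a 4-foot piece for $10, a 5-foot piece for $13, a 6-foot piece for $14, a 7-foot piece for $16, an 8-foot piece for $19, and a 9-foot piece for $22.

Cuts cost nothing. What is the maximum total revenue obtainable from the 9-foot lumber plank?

Build best[k] bottom-up: best[k] = max over allowed piece i of (p[i] + best[k−i]).
best[1] = 2
best[2] = 5
best[3] = 7  (first piece 1, then best[2]=5)
best[4] = 10  (first piece 2, then best[2]=5)
best[5] = 13
best[6] = 15  (first piece 1, then best[5]=13)
best[7] = 18  (first piece 2, then best[5]=13)
best[8] = 20  (first piece 1, then best[7]=18)
best[9] = 23  (first piece 2, then best[7]=18)
One optimal cutting: 5 + 2 + 2 → $13 + $5 + $5 = $23.

23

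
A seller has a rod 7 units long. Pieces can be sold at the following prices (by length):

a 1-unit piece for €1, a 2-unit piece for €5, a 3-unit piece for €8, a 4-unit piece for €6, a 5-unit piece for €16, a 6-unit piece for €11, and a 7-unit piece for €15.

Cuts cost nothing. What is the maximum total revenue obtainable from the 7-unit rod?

21

Build v[k] bottom-up: v[k] = max over allowed piece i of (p[i] + v[k−i]).
v[1] = 1
v[2] = max(1+1, 5+0) = 5
v[3] = max(1+5, 5+1, 8+0) = 8
v[4] = max(1+8, 5+5, 8+1, 6+0) = 10
v[5] = max(1+10, 5+8, 8+5, 6+1, 16+0) = 16
v[6] = max(1+16, 5+10, 8+8, 6+5, 16+1, 11+0) = 17
v[7] = max(1+17, 5+16, 8+10, …, 11+1, 15+0) = 21
One optimal cutting: 5 + 2 → €16 + €5 = €21.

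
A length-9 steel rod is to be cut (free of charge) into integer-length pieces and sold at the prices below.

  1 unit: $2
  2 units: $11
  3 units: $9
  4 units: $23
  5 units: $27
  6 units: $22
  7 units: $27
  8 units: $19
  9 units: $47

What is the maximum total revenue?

50

Consider every possible first cut. best[k] is the best of p[i]+best[k−i] over all sellable i≤k.
best[1] = 2
best[2] = max(2+2, 11+0) = 11
best[3] = max(2+11, 11+2, 9+0) = 13
best[4] = max(2+13, 11+11, 9+2, 23+0) = 23
best[5] = max(2+23, 11+13, 9+11, 23+2, 27+0) = 27
best[6] = max(2+27, 11+23, 9+13, 23+11, 27+2, 22+0) = 34
best[7] = max(2+34, 11+27, 9+23, …, 22+2, 27+0) = 38
best[8] = max(2+38, 11+34, 9+27, …, 27+2, 19+0) = 46
best[9] = max(2+46, 11+38, 9+34, …, 19+2, 47+0) = 50
One optimal cutting: 5 + 4 → $27 + $23 = $50.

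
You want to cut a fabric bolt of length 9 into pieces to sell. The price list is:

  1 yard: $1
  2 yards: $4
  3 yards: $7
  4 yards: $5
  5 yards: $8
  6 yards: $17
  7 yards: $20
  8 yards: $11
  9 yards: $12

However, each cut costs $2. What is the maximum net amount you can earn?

Build net[k] bottom-up: net[k] = max over allowed piece i of (p[i] + net[k−i]) − 2 per cut.
net[1] = 1
net[2] = 4
net[3] = 7
net[4] = 6  (first piece 1, then net[3]=7)
net[5] = 9  (first piece 2, then net[3]=7)
net[6] = 17
net[7] = 20
net[8] = 19  (first piece 1, then net[7]=20)
net[9] = 22  (first piece 2, then net[7]=20)
One optimal plan: pieces 7 + 2 (1 cut) → $24 − $2 = $22.

22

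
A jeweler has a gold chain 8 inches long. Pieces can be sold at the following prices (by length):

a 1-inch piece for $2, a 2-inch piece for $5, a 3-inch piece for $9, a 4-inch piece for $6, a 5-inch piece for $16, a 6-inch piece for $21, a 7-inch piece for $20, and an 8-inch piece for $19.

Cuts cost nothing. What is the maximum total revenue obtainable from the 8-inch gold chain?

Build v[k] bottom-up: v[k] = max over allowed piece i of (p[i] + v[k−i]).
v[1] = 2
v[2] = max(2+2, 5+0) = 5
v[3] = max(2+5, 5+2, 9+0) = 9
v[4] = max(2+9, 5+5, 9+2, 6+0) = 11
v[5] = max(2+11, 5+9, 9+5, 6+2, 16+0) = 16
v[6] = max(2+16, 5+11, 9+9, 6+5, 16+2, 21+0) = 21
v[7] = max(2+21, 5+16, 9+11, …, 21+2, 20+0) = 23
v[8] = max(2+23, 5+21, 9+16, …, 20+2, 19+0) = 26
One optimal cutting: 6 + 2 → $21 + $5 = $26.

26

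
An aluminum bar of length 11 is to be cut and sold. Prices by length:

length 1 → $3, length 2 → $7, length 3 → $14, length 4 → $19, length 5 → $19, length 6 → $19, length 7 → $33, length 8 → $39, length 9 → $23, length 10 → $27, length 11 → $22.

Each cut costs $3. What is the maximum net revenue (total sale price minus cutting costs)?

Let v[k] be the best obtainable value from length k. For each k, try every first piece i and keep the best of price[i] + v[k−i] minus the 3 cut fee when i<k.
v[1] = 3
v[2] = max(3+3-3, 7+0) = 7
v[3] = max(3+7-3, 7+3-3, 14+0) = 14
v[4] = max(3+14-3, 7+7-3, 14+3-3, 19+0) = 19
v[5] = max(3+19-3, 7+14-3, 14+7-3, 19+3-3, 19+0) = 19
v[6] = max(3+19-3, 7+19-3, 14+14-3, 19+7-3, 19+3-3, 19+0) = 25
v[7] = max(3+25-3, 7+19-3, 14+19-3, …, 19+3-3, 33+0) = 33
v[8] = max(3+33-3, 7+25-3, 14+19-3, …, 33+3-3, 39+0) = 39
v[9] = max(3+39-3, 7+33-3, 14+25-3, …, 39+3-3, 23+0) = 39
v[10] = max(3+39-3, 7+39-3, 14+33-3, …, 23+3-3, 27+0) = 44
v[11] = max(3+44-3, 7+39-3, 14+39-3, …, 27+3-3, 22+0) = 50
One optimal plan: pieces 8 + 3 (1 cut) → $53 − $3 = $50.

50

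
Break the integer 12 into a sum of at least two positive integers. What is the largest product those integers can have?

Fill P[k] for k=2..12: at each k try every first piece i and multiply by the better of (k−i) uncut or P[k−i].
P[2] = 1·max(1,0) = 1·1 = 1
P[3] = max(1·2, 2·1) = 2
P[4] = max(1·3, 2·2, 3·1) = 4
P[5] = max(1·4, 2·3, 3·2, 4·1) = 6
P[6] = max(1·6, 2·4, 3·3, 4·2, 5·1) = 9
P[7] = max(1·9, 2·6, 3·4, 4·3, 5·2, 6·1) = 12
P[8] = max(1·12, 2·9, 3·6, …, 6·2, 7·1) = 18
P[9] = max(1·18, 2·12, 3·9, …, 7·2, 8·1) = 27
P[10] = max(1·27, 2·18, 3·12, …, 8·2, 9·1) = 36
P[11] = max(1·36, 2·27, 3·18, …, 9·2, 10·1) = 54
P[12] = max(1·54, 2·36, 3·27, …, 10·2, 11·1) = 81
One optimal split: 3 + 3 + 3 + 3; product 3·3·3·3 = 81.

81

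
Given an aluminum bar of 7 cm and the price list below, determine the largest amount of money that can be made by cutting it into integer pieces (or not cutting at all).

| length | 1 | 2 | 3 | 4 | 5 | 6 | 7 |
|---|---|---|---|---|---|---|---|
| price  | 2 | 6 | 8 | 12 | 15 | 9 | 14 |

Build v[k] bottom-up: v[k] = max over allowed piece i of (p[i] + v[k−i]).
v[1] = 2
v[2] = 6
v[3] = 8  (first piece 1, then v[2]=6)
v[4] = 12  (first piece 2, then v[2]=6)
v[5] = 15
v[6] = 18  (first piece 2, then v[4]=12)
v[7] = 21  (first piece 2, then v[5]=15)
One optimal cutting: 5 + 2 → $15 + $6 = $21.

21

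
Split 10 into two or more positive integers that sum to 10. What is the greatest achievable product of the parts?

Define prod[k] = max over 1≤i<k of i · max(k−i, prod[k−i]); the inner max lets the remainder stay uncut if that's better.
prod[2] = 1·max(1,0) = 1·1 = 1
prod[3] = 1·max(2,1) = 1·2 = 2
prod[4] = 2·max(2,1) = 2·2 = 4
prod[5] = 2·max(3,2) = 2·3 = 6
prod[6] = 3·max(3,2) = 3·3 = 9
prod[7] = 2·max(5,6) = 2·6 = 12
prod[8] = 2·max(6,9) = 2·9 = 18
prod[9] = 3·max(6,9) = 3·9 = 27
prod[10] = 2·max(8,18) = 2·18 = 36
One optimal split: 3 + 3 + 2 + 2; product 3·3·2·2 = 36.

36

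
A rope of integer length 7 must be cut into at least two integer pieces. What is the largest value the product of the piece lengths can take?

12

Fill g[k] for k=2..7: at each k try every first piece i and multiply by the better of (k−i) uncut or g[k−i].
g[2] = 1*max(1,0) = 1*1 = 1
g[3] = 1*max(2,1) = 1*2 = 2
g[4] = 2*max(2,1) = 2*2 = 4
g[5] = 2*max(3,2) = 2*3 = 6
g[6] = 3*max(3,2) = 3*3 = 9
g[7] = 2*max(5,6) = 2*6 = 12
One optimal split: 3 + 2 + 2; product 3*2*2 = 12.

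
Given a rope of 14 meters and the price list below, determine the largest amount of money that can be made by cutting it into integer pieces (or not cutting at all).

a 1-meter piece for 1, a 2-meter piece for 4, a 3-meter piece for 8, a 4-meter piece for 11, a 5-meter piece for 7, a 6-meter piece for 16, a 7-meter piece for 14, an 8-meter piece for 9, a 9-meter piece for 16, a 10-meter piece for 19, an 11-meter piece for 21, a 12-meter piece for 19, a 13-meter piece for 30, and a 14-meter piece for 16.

38

Consider every possible first cut. r[k] is the best of p[i]+r[k−i] over all sellable i≤k.
r[1] = 1
r[2] = 4
r[3] = 8
r[4] = 11
r[5] = 12  (first piece 1, then r[4]=11)
r[6] = 16  (first piece 3, then r[3]=8)
r[7] = 19  (first piece 3, then r[4]=11)
r[8] = 22  (first piece 4, then r[4]=11)
r[9] = 24  (first piece 3, then r[6]=16)
r[10] = 27  (first piece 3, then r[7]=19)
r[11] = 30  (first piece 3, then r[8]=22)
r[12] = 33  (first piece 4, then r[8]=22)
r[13] = 35  (first piece 3, then r[10]=27)
r[14] = 38  (first piece 3, then r[11]=30)
One optimal cutting: 4 + 4 + 3 + 3 → 11 + 11 + 8 + 8 = 38.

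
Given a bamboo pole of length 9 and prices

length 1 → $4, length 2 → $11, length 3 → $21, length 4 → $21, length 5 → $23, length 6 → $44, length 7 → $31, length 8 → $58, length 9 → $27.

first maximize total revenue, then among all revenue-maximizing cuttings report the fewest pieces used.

Let r[k] be the best obtainable value from length k. For each k, try every first piece i and keep the best of price[i] + r[k−i].
r[1] = 4
r[2] = max(4+4, 11+0) = 11
r[3] = max(4+11, 11+4, 21+0) = 21
r[4] = max(4+21, 11+11, 21+4, 21+0) = 25
r[5] = max(4+25, 11+21, 21+11, 21+4, 23+0) = 32
r[6] = max(4+32, 11+25, 21+21, 21+11, 23+4, 44+0) = 44
r[7] = max(4+44, 11+32, 21+25, …, 44+4, 31+0) = 48
r[8] = max(4+48, 11+44, 21+32, …, 31+4, 58+0) = 58
r[9] = max(4+58, 11+48, 21+44, …, 58+4, 27+0) = 65
Maximum revenue is $65.
Now minimize piece count subject to staying optimal: for each k, pieces[k] = 1 + min over i with p[i]+r[k−i]=r[k] of pieces[k−i].
pieces[6] = 1
pieces[7] = 2
pieces[8] = 1
pieces[9] = 2

2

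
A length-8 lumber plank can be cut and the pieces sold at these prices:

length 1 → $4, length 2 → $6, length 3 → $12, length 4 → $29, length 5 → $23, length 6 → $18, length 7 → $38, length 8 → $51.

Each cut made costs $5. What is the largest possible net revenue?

53

Let net[k] be the best obtainable value from length k. For each k, try every first piece i and keep the best of price[i] + net[k−i] minus the 5 cut fee when i<k.
net[1] = 4
net[2] = max(4+4-5, 6+0) = 6
net[3] = max(4+6-5, 6+4-5, 12+0) = 12
net[4] = max(4+12-5, 6+6-5, 12+4-5, 29+0) = 29
net[5] = max(4+29-5, 6+12-5, 12+6-5, 29+4-5, 23+0) = 28
net[6] = max(4+28-5, 6+29-5, 12+12-5, 29+6-5, 23+4-5, 18+0) = 30
net[7] = max(4+30-5, 6+28-5, 12+29-5, …, 18+4-5, 38+0) = 38
net[8] = max(4+38-5, 6+30-5, 12+28-5, …, 38+4-5, 51+0) = 53
One optimal plan: pieces 4 + 4 (1 cut) → $58 − $5 = $53.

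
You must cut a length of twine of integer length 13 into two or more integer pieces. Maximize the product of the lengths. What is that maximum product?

108

Define g[k] = max over 1≤i<k of i · max(k−i, g[k−i]); the inner max lets the remainder stay uncut if that's better.
g[2] = 1×max(1,0) = 1×1 = 1
g[3] = max(1×2, 2×1) = 2
g[4] = max(1×3, 2×2, 3×1) = 4
g[5] = max(1×4, 2×3, 3×2, 4×1) = 6
g[6] = max(1×6, 2×4, 3×3, 4×2, 5×1) = 9
g[7] = max(1×9, 2×6, 3×4, 4×3, 5×2, 6×1) = 12
g[8] = max(1×12, 2×9, 3×6, …, 6×2, 7×1) = 18
g[9] = max(1×18, 2×12, 3×9, …, 7×2, 8×1) = 27
g[10] = max(1×27, 2×18, 3×12, …, 8×2, 9×1) = 36
g[11] = max(1×36, 2×27, 3×18, …, 9×2, 10×1) = 54
g[12] = max(1×54, 2×36, 3×27, …, 10×2, 11×1) = 81
g[13] = max(1×81, 2×54, 3×36, …, 11×2, 12×1) = 108
One optimal split: 3 + 3 + 3 + 2 + 2; product 3×3×3×2×2 = 108.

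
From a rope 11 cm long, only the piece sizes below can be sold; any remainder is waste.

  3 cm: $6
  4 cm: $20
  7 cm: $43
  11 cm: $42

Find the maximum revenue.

63

Consider every possible first cut. best[k] is the best of p[i]+best[k−i] over all sellable i≤k.
best[1] = 0
best[2] = 0
best[3] = 6
best[4] = max(6+0, 20+0) = 20
best[5] = max(6+0, 20+0) = 20
best[6] = max(6+6, 20+0) = 20
best[7] = max(6+20, 20+6, 43+0) = 43
best[8] = max(6+20, 20+20, 43+0) = 43
best[9] = max(6+20, 20+20, 43+0) = 43
best[10] = max(6+43, 20+20, 43+6) = 49
best[11] = max(6+43, 20+43, 43+20, 42+0) = 63
One optimal cutting: 7 + 4 → $63.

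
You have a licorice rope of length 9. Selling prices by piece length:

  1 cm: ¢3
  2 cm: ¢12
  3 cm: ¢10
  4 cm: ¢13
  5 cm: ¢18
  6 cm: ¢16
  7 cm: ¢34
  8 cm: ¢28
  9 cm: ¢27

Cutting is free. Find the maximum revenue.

Let best[k] be the best obtainable value from length k. For each k, try every first piece i and keep the best of price[i] + best[k−i].
best[1] = 3
best[2] = max(3+3, 12+0) = 12
best[3] = max(3+12, 12+3, 10+0) = 15
best[4] = max(3+15, 12+12, 10+3, 13+0) = 24
best[5] = max(3+24, 12+15, 10+12, 13+3, 18+0) = 27
best[6] = max(3+27, 12+24, 10+15, 13+12, 18+3, 16+0) = 36
best[7] = max(3+36, 12+27, 10+24, …, 16+3, 34+0) = 39
best[8] = max(3+39, 12+36, 10+27, …, 34+3, 28+0) = 48
best[9] = max(3+48, 12+39, 10+36, …, 28+3, 27+0) = 51
One optimal cutting: 2 + 2 + 2 + 2 + 1 → ¢12 + ¢12 + ¢12 + ¢12 + ¢3 = ¢51.

51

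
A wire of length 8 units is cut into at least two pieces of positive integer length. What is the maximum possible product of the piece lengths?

18

Define m[k] = max over 1≤i<k of i · max(k−i, m[k−i]); the inner max lets the remainder stay uncut if that's better.
m[2] = 1×max(1,0) = 1×1 = 1
m[3] = 1×max(2,1) = 1×2 = 2
m[4] = 2×max(2,1) = 2×2 = 4
m[5] = 2×max(3,2) = 2×3 = 6
m[6] = 3×max(3,2) = 3×3 = 9
m[7] = 2×max(5,6) = 2×6 = 12
m[8] = 2×max(6,9) = 2×9 = 18
One optimal split: 3 + 3 + 2; product 3×3×2 = 18.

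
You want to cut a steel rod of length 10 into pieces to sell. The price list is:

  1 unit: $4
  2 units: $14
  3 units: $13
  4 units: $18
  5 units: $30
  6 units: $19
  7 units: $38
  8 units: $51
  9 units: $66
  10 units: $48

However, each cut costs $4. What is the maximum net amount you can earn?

66

Build r[k] bottom-up: r[k] = max over allowed piece i of (p[i] + r[k−i]) − 4 per cut.
r[1] = 4
r[2] = max(4+4-4, 14+0) = 14
r[3] = max(4+14-4, 14+4-4, 13+0) = 14
r[4] = max(4+14-4, 14+14-4, 13+4-4, 18+0) = 24
r[5] = max(4+24-4, 14+14-4, 13+14-4, 18+4-4, 30+0) = 30
r[6] = max(4+30-4, 14+24-4, 13+14-4, 18+14-4, 30+4-4, 19+0) = 34
r[7] = max(4+34-4, 14+30-4, 13+24-4, …, 19+4-4, 38+0) = 40
r[8] = max(4+40-4, 14+34-4, 13+30-4, …, 38+4-4, 51+0) = 51
r[9] = max(4+51-4, 14+40-4, 13+34-4, …, 51+4-4, 66+0) = 66
r[10] = max(4+66-4, 14+51-4, 13+40-4, …, 66+4-4, 48+0) = 66
One optimal plan: pieces 9 + 1 (1 cut) → $70 − $4 = $66.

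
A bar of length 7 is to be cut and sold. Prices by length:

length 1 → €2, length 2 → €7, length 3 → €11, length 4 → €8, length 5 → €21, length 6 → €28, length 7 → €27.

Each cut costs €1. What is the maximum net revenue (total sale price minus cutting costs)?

Let net[k] be the best obtainable value from length k. For each k, try every first piece i and keep the best of price[i] + net[k−i] minus the 1 cut fee when i<k.
net[1] = 2
net[2] = max(2+2-1, 7+0) = 7
net[3] = max(2+7-1, 7+2-1, 11+0) = 11
net[4] = max(2+11-1, 7+7-1, 11+2-1, 8+0) = 13
net[5] = max(2+13-1, 7+11-1, 11+7-1, 8+2-1, 21+0) = 21
net[6] = max(2+21-1, 7+13-1, 11+11-1, 8+7-1, 21+2-1, 28+0) = 28
net[7] = max(2+28-1, 7+21-1, 11+13-1, …, 28+2-1, 27+0) = 29
One optimal plan: pieces 6 + 1 (1 cut) → €30 − €1 = €29.

29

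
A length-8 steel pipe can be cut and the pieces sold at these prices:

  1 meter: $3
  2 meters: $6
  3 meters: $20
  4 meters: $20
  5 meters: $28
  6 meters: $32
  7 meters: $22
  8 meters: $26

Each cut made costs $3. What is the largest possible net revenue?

Let r[k] be the best obtainable value from length k. For each k, try every first piece i and keep the best of price[i] + r[k−i] minus the 3 cut fee when i<k.
r[1] = 3
r[2] = 6
r[3] = 20
r[4] = 20  (first piece 1, then r[3]=20)
r[5] = 28
r[6] = 37  (first piece 3, then r[3]=20)
r[7] = 37  (first piece 1, then r[6]=37)
r[8] = 45  (first piece 3, then r[5]=28)
One optimal plan: pieces 5 + 3 (1 cut) → $48 − $3 = $45.

45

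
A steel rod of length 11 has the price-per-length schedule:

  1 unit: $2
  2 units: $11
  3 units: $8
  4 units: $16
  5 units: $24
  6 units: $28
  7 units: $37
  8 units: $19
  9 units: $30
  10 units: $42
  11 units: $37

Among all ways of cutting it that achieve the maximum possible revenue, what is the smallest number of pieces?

3

Let r[k] be the best obtainable value from length k. For each k, try every first piece i and keep the best of price[i] + r[k−i].
r[1] = 2
r[2] = 11
r[3] = 13  (first piece 1, then r[2]=11)
r[4] = 22  (first piece 2, then r[2]=11)
r[5] = 24  (first piece 1, then r[4]=22)
r[6] = 33  (first piece 2, then r[4]=22)
r[7] = 37
r[8] = 44  (first piece 2, then r[6]=33)
r[9] = 48  (first piece 2, then r[7]=37)
r[10] = 55  (first piece 2, then r[8]=44)
r[11] = 59  (first piece 2, then r[9]=48)
Maximum revenue is $59.
Now minimize piece count subject to staying optimal: for each k, pieces[k] = 1 + min over i with p[i]+r[k−i]=r[k] of pieces[k−i].
pieces[8] = 4
pieces[9] = 2
pieces[10] = 5
pieces[11] = 3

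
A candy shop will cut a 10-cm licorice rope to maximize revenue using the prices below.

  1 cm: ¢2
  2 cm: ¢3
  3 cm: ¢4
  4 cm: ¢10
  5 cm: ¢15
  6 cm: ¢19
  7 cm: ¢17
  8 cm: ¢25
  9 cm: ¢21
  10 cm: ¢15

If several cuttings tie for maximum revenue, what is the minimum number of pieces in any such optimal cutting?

2

Consider every possible first cut. r[k] is the best of p[i]+r[k−i] over all sellable i≤k.
r[1] = 2
r[2] = max(2+2, 3+0) = 4
r[3] = max(2+4, 3+2, 4+0) = 6
r[4] = max(2+6, 3+4, 4+2, 10+0) = 10
r[5] = max(2+10, 3+6, 4+4, 10+2, 15+0) = 15
r[6] = max(2+15, 3+10, 4+6, 10+4, 15+2, 19+0) = 19
r[7] = max(2+19, 3+15, 4+10, …, 19+2, 17+0) = 21
r[8] = max(2+21, 3+19, 4+15, …, 17+2, 25+0) = 25
r[9] = max(2+25, 3+21, 4+19, …, 25+2, 21+0) = 27
r[10] = max(2+27, 3+25, 4+21, …, 21+2, 15+0) = 30
Maximum revenue is ¢30.
Now minimize piece count subject to staying optimal: for each k, pieces[k] = 1 + min over i with p[i]+r[k−i]=r[k] of pieces[k−i].
pieces[7] = 2
pieces[8] = 1
pieces[9] = 2
pieces[10] = 2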